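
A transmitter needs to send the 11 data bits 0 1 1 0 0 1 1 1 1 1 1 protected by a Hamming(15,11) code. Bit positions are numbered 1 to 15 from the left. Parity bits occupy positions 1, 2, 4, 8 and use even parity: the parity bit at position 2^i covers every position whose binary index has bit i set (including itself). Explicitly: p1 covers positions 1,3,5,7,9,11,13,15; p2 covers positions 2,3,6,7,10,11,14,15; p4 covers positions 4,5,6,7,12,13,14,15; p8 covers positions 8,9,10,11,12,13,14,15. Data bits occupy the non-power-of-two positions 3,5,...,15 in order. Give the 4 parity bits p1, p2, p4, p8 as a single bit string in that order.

Place data bits at non-power-of-two positions: b3=0, b5=1, b6=1, b7=0, b9=0, b10=1, b11=1, b12=1, b13=1, b14=1, b15=1.
p1 = XOR of data positions {3,5,7,9,11,13,15} = 0⊕1⊕0⊕0⊕1⊕1⊕1 = 0
p2 = XOR of data positions {3,6,7,10,11,14,15} = 0⊕1⊕0⊕1⊕1⊕1⊕1 = 1
p4 = XOR of data positions {5,6,7,12,13,14,15} = 1⊕1⊕0⊕1⊕1⊕1⊕1 = 0
p8 = XOR of data positions {9,10,11,12,13,14,15} = 0⊕1⊕1⊕1⊕1⊕1⊕1 = 0
Parity bits p1,p2,p4,p8 = 0100

0100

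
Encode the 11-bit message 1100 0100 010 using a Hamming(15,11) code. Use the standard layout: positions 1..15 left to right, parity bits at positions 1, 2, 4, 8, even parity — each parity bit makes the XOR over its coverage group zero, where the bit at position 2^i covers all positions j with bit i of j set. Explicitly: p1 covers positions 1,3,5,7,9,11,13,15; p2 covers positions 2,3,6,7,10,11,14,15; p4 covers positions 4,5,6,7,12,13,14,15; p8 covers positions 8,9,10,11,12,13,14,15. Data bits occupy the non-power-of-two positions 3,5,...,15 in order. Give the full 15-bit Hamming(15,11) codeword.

011010000100010

Place data bits at non-power-of-two positions: b3=1, b5=1, b6=0, b7=0, b9=0, b10=1, b11=0, b12=0, b13=0, b14=1, b15=0.
p1 = XOR of data positions {3,5,7,9,11,13,15} = 1⊕1⊕0⊕0⊕0⊕0⊕0 = 0
p2 = XOR of data positions {3,6,7,10,11,14,15} = 1⊕0⊕0⊕1⊕0⊕1⊕0 = 1
p4 = XOR of data positions {5,6,7,12,13,14,15} = 1⊕0⊕0⊕0⊕0⊕1⊕0 = 0
p8 = XOR of data positions {9,10,11,12,13,14,15} = 0⊕1⊕0⊕0⊕0⊕1⊕0 = 0
Codeword b1..b15 = 011010000100010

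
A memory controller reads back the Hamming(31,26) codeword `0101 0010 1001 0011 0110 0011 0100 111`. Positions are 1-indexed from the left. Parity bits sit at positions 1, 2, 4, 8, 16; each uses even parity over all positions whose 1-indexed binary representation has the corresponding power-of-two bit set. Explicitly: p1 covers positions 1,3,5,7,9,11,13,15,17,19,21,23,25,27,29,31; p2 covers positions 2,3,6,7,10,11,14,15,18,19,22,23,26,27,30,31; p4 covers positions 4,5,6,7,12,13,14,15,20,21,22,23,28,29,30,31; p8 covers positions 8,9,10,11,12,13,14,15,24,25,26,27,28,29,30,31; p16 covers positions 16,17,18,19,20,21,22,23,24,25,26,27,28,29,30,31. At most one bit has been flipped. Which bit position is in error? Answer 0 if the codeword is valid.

s1: b1⊕b3⊕b5⊕b7⊕b9⊕b11⊕b13⊕b15⊕b17⊕b19⊕b21⊕b23⊕b25⊕b27⊕b29⊕b31 = 0⊕0⊕0⊕1⊕1⊕0⊕0⊕1⊕0⊕1⊕0⊕1⊕0⊕0⊕1⊕1 = 1
s2: b2⊕b3⊕b6⊕b7⊕b10⊕b11⊕b14⊕b15⊕b18⊕b19⊕b22⊕b23⊕b26⊕b27⊕b30⊕b31 = 1⊕0⊕0⊕1⊕0⊕0⊕0⊕1⊕1⊕1⊕0⊕1⊕1⊕0⊕1⊕1 = 1
s4: b4⊕b5⊕b6⊕b7⊕b12⊕b13⊕b14⊕b15⊕b20⊕b21⊕b22⊕b23⊕b28⊕b29⊕b30⊕b31 = 1⊕0⊕0⊕1⊕1⊕0⊕0⊕1⊕0⊕0⊕0⊕1⊕0⊕1⊕1⊕1 = 0
s8: b8⊕b9⊕b10⊕b11⊕b12⊕b13⊕b14⊕b15⊕b24⊕b25⊕b26⊕b27⊕b28⊕b29⊕b30⊕b31 = 0⊕1⊕0⊕0⊕1⊕0⊕0⊕1⊕1⊕0⊕1⊕0⊕0⊕1⊕1⊕1 = 0
s16: b16⊕b17⊕b18⊕b19⊕b20⊕b21⊕b22⊕b23⊕b24⊕b25⊕b26⊕b27⊕b28⊕b29⊕b30⊕b31 = 1⊕0⊕1⊕1⊕0⊕0⊕0⊕1⊕1⊕0⊕1⊕0⊕0⊕1⊕1⊕1 = 1
Syndrome (s16...s1) = 10011 → position 19.

19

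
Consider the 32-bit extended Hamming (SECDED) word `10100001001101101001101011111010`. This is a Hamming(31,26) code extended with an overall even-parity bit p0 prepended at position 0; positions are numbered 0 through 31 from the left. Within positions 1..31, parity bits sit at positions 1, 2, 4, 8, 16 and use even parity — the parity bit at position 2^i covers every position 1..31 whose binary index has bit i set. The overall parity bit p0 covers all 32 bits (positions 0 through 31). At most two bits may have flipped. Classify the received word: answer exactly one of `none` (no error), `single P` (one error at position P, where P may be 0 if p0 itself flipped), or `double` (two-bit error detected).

single 4

s1: b1⊕b3⊕b5⊕b7⊕b9⊕b11⊕b13⊕b15⊕b17⊕b19⊕b21⊕b23⊕b25⊕b27⊕b29⊕b31 = 0⊕0⊕0⊕1⊕0⊕1⊕1⊕0⊕0⊕1⊕0⊕0⊕1⊕1⊕0⊕0 = 0
s2: b2⊕b3⊕b6⊕b7⊕b10⊕b11⊕b14⊕b15⊕b18⊕b19⊕b22⊕b23⊕b26⊕b27⊕b30⊕b31 = 1⊕0⊕0⊕1⊕1⊕1⊕1⊕0⊕0⊕1⊕1⊕0⊕1⊕1⊕1⊕0 = 0
s4: b4⊕b5⊕b6⊕b7⊕b12⊕b13⊕b14⊕b15⊕b20⊕b21⊕b22⊕b23⊕b28⊕b29⊕b30⊕b31 = 0⊕0⊕0⊕1⊕0⊕1⊕1⊕0⊕1⊕0⊕1⊕0⊕1⊕0⊕1⊕0 = 1
s8: b8⊕b9⊕b10⊕b11⊕b12⊕b13⊕b14⊕b15⊕b24⊕b25⊕b26⊕b27⊕b28⊕b29⊕b30⊕b31 = 0⊕0⊕1⊕1⊕0⊕1⊕1⊕0⊕1⊕1⊕1⊕1⊕1⊕0⊕1⊕0 = 0
s16: b16⊕b17⊕b18⊕b19⊕b20⊕b21⊕b22⊕b23⊕b24⊕b25⊕b26⊕b27⊕b28⊕b29⊕b30⊕b31 = 1⊕0⊕0⊕1⊕1⊕0⊕1⊕0⊕1⊕1⊕1⊕1⊕1⊕0⊕1⊕0 = 0
Syndrome (s16...s1) = 00100 → position 4.
Overall parity (XOR of all 32 bits, including p0): 1⊕0⊕1⊕0⊕0⊕0⊕0⊕1⊕0⊕0⊕1⊕1⊕0⊕1⊕1⊕0⊕1⊕0⊕0⊕1⊕1⊕0⊕1⊕0⊕1⊕1⊕1⊕1⊕1⊕0⊕1⊕0 = 1
Overall=1, syndrome position=4 → single-bit error at position 4.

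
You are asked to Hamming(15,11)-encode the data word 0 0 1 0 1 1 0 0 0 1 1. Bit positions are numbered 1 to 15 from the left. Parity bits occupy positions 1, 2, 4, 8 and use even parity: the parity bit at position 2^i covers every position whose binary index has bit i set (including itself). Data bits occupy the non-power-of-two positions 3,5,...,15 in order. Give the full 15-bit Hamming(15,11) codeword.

Place data bits at non-power-of-two positions: b3=0, b5=0, b6=1, b7=0, b9=1, b10=1, b11=0, b12=0, b13=0, b14=1, b15=1.
p1 = XOR of data positions {3,5,7,9,11,13,15} = 0⊕0⊕0⊕1⊕0⊕0⊕1 = 0
p2 = XOR of data positions {3,6,7,10,11,14,15} = 0⊕1⊕0⊕1⊕0⊕1⊕1 = 0
p4 = XOR of data positions {5,6,7,12,13,14,15} = 0⊕1⊕0⊕0⊕0⊕1⊕1 = 1
p8 = XOR of data positions {9,10,11,12,13,14,15} = 1⊕1⊕0⊕0⊕0⊕1⊕1 = 0
Codeword b1..b15 = 000101001100011

000101001100011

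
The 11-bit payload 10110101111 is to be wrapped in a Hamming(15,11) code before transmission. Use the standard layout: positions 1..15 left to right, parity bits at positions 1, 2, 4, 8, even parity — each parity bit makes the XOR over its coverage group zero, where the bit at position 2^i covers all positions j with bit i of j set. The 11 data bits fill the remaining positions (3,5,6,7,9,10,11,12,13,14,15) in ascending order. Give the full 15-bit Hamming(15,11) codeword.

001001110101111

Place data bits at non-power-of-two positions: b3=1, b5=0, b6=1, b7=1, b9=0, b10=1, b11=0, b12=1, b13=1, b14=1, b15=1.
p1 = XOR of data positions {3,5,7,9,11,13,15} = 1⊕0⊕1⊕0⊕0⊕1⊕1 = 0
p2 = XOR of data positions {3,6,7,10,11,14,15} = 1⊕1⊕1⊕1⊕0⊕1⊕1 = 0
p4 = XOR of data positions {5,6,7,12,13,14,15} = 0⊕1⊕1⊕1⊕1⊕1⊕1 = 0
p8 = XOR of data positions {9,10,11,12,13,14,15} = 0⊕1⊕0⊕1⊕1⊕1⊕1 = 1
Codeword b1..b15 = 001001110101111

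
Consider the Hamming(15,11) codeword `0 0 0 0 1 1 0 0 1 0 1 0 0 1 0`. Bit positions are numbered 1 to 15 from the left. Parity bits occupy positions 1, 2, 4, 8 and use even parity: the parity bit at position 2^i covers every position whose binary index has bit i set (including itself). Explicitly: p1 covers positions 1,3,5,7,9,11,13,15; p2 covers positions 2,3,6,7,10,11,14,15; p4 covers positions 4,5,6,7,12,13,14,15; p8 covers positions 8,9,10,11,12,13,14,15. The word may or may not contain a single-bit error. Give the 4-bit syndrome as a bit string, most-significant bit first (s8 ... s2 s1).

1111

s1: b1⊕b3⊕b5⊕b7⊕b9⊕b11⊕b13⊕b15 = 0⊕0⊕1⊕0⊕1⊕1⊕0⊕0 = 1
s2: b2⊕b3⊕b6⊕b7⊕b10⊕b11⊕b14⊕b15 = 0⊕0⊕1⊕0⊕0⊕1⊕1⊕0 = 1
s4: b4⊕b5⊕b6⊕b7⊕b12⊕b13⊕b14⊕b15 = 0⊕1⊕1⊕0⊕0⊕0⊕1⊕0 = 1
s8: b8⊕b9⊕b10⊕b11⊕b12⊕b13⊕b14⊕b15 = 0⊕1⊕0⊕1⊕0⊕0⊕1⊕0 = 1
Syndrome (s8...s1) = 1111 → position 15.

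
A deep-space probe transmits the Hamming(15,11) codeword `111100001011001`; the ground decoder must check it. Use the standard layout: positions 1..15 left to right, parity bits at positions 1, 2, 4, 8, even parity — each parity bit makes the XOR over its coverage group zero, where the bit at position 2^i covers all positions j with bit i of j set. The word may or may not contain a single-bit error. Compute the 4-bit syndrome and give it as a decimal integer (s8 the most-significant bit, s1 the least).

5

s1: b1⊕b3⊕b5⊕b7⊕b9⊕b11⊕b13⊕b15 = 1⊕1⊕0⊕0⊕1⊕1⊕0⊕1 = 1
s2: b2⊕b3⊕b6⊕b7⊕b10⊕b11⊕b14⊕b15 = 1⊕1⊕0⊕0⊕0⊕1⊕0⊕1 = 0
s4: b4⊕b5⊕b6⊕b7⊕b12⊕b13⊕b14⊕b15 = 1⊕0⊕0⊕0⊕1⊕0⊕0⊕1 = 1
s8: b8⊕b9⊕b10⊕b11⊕b12⊕b13⊕b14⊕b15 = 0⊕1⊕0⊕1⊕1⊕0⊕0⊕1 = 0
Syndrome (s8...s1) = 0101 → position 5.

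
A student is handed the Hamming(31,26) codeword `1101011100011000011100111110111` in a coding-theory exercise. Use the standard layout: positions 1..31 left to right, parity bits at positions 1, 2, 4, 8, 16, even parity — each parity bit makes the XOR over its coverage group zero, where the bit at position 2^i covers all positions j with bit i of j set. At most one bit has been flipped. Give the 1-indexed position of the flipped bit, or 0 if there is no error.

17

s1: b1⊕b3⊕b5⊕b7⊕b9⊕b11⊕b13⊕b15⊕b17⊕b19⊕b21⊕b23⊕b25⊕b27⊕b29⊕b31 = 1⊕0⊕0⊕1⊕0⊕0⊕1⊕0⊕0⊕1⊕0⊕1⊕1⊕1⊕1⊕1 = 1
s2: b2⊕b3⊕b6⊕b7⊕b10⊕b11⊕b14⊕b15⊕b18⊕b19⊕b22⊕b23⊕b26⊕b27⊕b30⊕b31 = 1⊕0⊕1⊕1⊕0⊕0⊕0⊕0⊕1⊕1⊕0⊕1⊕1⊕1⊕1⊕1 = 0
s4: b4⊕b5⊕b6⊕b7⊕b12⊕b13⊕b14⊕b15⊕b20⊕b21⊕b22⊕b23⊕b28⊕b29⊕b30⊕b31 = 1⊕0⊕1⊕1⊕1⊕1⊕0⊕0⊕1⊕0⊕0⊕1⊕0⊕1⊕1⊕1 = 0
s8: b8⊕b9⊕b10⊕b11⊕b12⊕b13⊕b14⊕b15⊕b24⊕b25⊕b26⊕b27⊕b28⊕b29⊕b30⊕b31 = 1⊕0⊕0⊕0⊕1⊕1⊕0⊕0⊕1⊕1⊕1⊕1⊕0⊕1⊕1⊕1 = 0
s16: b16⊕b17⊕b18⊕b19⊕b20⊕b21⊕b22⊕b23⊕b24⊕b25⊕b26⊕b27⊕b28⊕b29⊕b30⊕b31 = 0⊕0⊕1⊕1⊕1⊕0⊕0⊕1⊕1⊕1⊕1⊕1⊕0⊕1⊕1⊕1 = 1
Syndrome (s16...s1) = 10001 → position 17.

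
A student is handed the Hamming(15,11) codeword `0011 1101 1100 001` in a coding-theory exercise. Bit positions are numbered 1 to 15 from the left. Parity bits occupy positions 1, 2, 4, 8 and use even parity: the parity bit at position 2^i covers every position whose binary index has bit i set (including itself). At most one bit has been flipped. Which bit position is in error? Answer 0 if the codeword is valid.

0

s1: b1⊕b3⊕b5⊕b7⊕b9⊕b11⊕b13⊕b15 = 0⊕1⊕1⊕0⊕1⊕0⊕0⊕1 = 0
s2: b2⊕b3⊕b6⊕b7⊕b10⊕b11⊕b14⊕b15 = 0⊕1⊕1⊕0⊕1⊕0⊕0⊕1 = 0
s4: b4⊕b5⊕b6⊕b7⊕b12⊕b13⊕b14⊕b15 = 1⊕1⊕1⊕0⊕0⊕0⊕0⊕1 = 0
s8: b8⊕b9⊕b10⊕b11⊕b12⊕b13⊕b14⊕b15 = 1⊕1⊕1⊕0⊕0⊕0⊕0⊕1 = 0
Syndrome (s8...s1) = 0000 → position 0 (no error).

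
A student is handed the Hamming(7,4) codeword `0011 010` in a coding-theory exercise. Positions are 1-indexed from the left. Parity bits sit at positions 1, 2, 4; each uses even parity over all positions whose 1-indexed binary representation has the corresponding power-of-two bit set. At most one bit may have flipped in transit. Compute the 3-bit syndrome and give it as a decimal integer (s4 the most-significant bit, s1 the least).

1

s1: b1⊕b3⊕b5⊕b7 = 0⊕1⊕0⊕0 = 1
s2: b2⊕b3⊕b6⊕b7 = 0⊕1⊕1⊕0 = 0
s4: b4⊕b5⊕b6⊕b7 = 1⊕0⊕1⊕0 = 0
Syndrome (s4...s1) = 001 → position 1.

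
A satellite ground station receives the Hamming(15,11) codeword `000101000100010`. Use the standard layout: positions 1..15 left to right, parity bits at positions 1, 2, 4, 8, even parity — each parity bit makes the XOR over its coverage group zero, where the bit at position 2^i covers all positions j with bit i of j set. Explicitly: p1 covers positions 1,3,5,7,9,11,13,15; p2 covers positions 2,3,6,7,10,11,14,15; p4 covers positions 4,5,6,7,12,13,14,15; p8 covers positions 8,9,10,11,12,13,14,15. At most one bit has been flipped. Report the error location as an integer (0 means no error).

6

s1: b1⊕b3⊕b5⊕b7⊕b9⊕b11⊕b13⊕b15 = 0⊕0⊕0⊕0⊕0⊕0⊕0⊕0 = 0
s2: b2⊕b3⊕b6⊕b7⊕b10⊕b11⊕b14⊕b15 = 0⊕0⊕1⊕0⊕1⊕0⊕1⊕0 = 1
s4: b4⊕b5⊕b6⊕b7⊕b12⊕b13⊕b14⊕b15 = 1⊕0⊕1⊕0⊕0⊕0⊕1⊕0 = 1
s8: b8⊕b9⊕b10⊕b11⊕b12⊕b13⊕b14⊕b15 = 0⊕0⊕1⊕0⊕0⊕0⊕1⊕0 = 0
Syndrome (s8...s1) = 0110 → position 6.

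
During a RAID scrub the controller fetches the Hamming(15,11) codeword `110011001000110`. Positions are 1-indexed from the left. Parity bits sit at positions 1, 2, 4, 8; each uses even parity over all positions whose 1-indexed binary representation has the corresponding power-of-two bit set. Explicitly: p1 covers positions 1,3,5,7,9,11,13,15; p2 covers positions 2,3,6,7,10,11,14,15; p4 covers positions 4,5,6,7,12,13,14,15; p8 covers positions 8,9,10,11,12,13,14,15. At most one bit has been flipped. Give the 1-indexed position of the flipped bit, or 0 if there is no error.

s1: b1⊕b3⊕b5⊕b7⊕b9⊕b11⊕b13⊕b15 = 1⊕0⊕1⊕0⊕1⊕0⊕1⊕0 = 0
s2: b2⊕b3⊕b6⊕b7⊕b10⊕b11⊕b14⊕b15 = 1⊕0⊕1⊕0⊕0⊕0⊕1⊕0 = 1
s4: b4⊕b5⊕b6⊕b7⊕b12⊕b13⊕b14⊕b15 = 0⊕1⊕1⊕0⊕0⊕1⊕1⊕0 = 0
s8: b8⊕b9⊕b10⊕b11⊕b12⊕b13⊕b14⊕b15 = 0⊕1⊕0⊕0⊕0⊕1⊕1⊕0 = 1
Syndrome (s8...s1) = 1010 → position 10.

10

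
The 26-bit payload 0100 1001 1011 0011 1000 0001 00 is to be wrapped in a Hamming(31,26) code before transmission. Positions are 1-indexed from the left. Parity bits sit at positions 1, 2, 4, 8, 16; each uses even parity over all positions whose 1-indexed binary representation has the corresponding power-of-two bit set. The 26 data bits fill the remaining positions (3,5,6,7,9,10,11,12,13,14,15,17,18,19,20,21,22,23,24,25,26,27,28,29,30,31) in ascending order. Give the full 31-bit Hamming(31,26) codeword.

Place data bits at non-power-of-two positions: b3=0, b5=1, b6=0, b7=0, b9=1, b10=0, b11=0, b12=1, b13=1, b14=0, b15=1, b17=1, b18=0, b19=0, b20=1, b21=1, b22=1, b23=0, b24=0, b25=0, b26=0, b27=0, b28=0, b29=1, b30=0, b31=0.
p1 = XOR of data positions {3,5,7,9,11,13,15,17,19,21,23,25,27,29,31} = 0⊕1⊕0⊕1⊕0⊕1⊕1⊕1⊕0⊕1⊕0⊕0⊕0⊕1⊕0 = 1
p2 = XOR of data positions {3,6,7,10,11,14,15,18,19,22,23,26,27,30,31} = 0⊕0⊕0⊕0⊕0⊕0⊕1⊕0⊕0⊕1⊕0⊕0⊕0⊕0⊕0 = 0
p4 = XOR of data positions {5,6,7,12,13,14,15,20,21,22,23,28,29,30,31} = 1⊕0⊕0⊕1⊕1⊕0⊕1⊕1⊕1⊕1⊕0⊕0⊕1⊕0⊕0 = 0
p8 = XOR of data positions {9,10,11,12,13,14,15,24,25,26,27,28,29,30,31} = 1⊕0⊕0⊕1⊕1⊕0⊕1⊕0⊕0⊕0⊕0⊕0⊕1⊕0⊕0 = 1
p16 = XOR of data positions {17,18,19,20,21,22,23,24,25,26,27,28,29,30,31} = 1⊕0⊕0⊕1⊕1⊕1⊕0⊕0⊕0⊕0⊕0⊕0⊕1⊕0⊕0 = 1
Codeword b1..b31 = 1000100110011011100111000000100

1000100110011011100111000000100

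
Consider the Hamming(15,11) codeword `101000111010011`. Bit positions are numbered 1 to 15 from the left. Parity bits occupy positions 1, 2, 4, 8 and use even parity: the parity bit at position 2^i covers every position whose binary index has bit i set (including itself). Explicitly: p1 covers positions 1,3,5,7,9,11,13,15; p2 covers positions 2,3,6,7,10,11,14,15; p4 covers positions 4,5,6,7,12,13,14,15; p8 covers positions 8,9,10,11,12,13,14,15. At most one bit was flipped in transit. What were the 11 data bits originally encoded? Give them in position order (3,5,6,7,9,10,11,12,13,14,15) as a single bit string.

s1: b1⊕b3⊕b5⊕b7⊕b9⊕b11⊕b13⊕b15 = 1⊕1⊕0⊕1⊕1⊕1⊕0⊕1 = 0
s2: b2⊕b3⊕b6⊕b7⊕b10⊕b11⊕b14⊕b15 = 0⊕1⊕0⊕1⊕0⊕1⊕1⊕1 = 1
s4: b4⊕b5⊕b6⊕b7⊕b12⊕b13⊕b14⊕b15 = 0⊕0⊕0⊕1⊕0⊕0⊕1⊕1 = 1
s8: b8⊕b9⊕b10⊕b11⊕b12⊕b13⊕b14⊕b15 = 1⊕1⊕0⊕1⊕0⊕0⊕1⊕1 = 1
Syndrome (s8...s1) = 1110 → position 14.
Flip bit 14: corrected codeword = 101000111010001
Data bits at positions 3,5,6,7,9,10,11,12,13,14,15: 10011010001

10011010001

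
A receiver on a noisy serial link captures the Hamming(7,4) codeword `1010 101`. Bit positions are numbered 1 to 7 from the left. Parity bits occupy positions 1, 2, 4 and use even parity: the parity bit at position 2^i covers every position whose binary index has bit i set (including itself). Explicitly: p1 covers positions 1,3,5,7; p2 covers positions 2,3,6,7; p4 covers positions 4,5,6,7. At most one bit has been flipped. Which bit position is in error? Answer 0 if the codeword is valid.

0

s1: b1⊕b3⊕b5⊕b7 = 1⊕1⊕1⊕1 = 0
s2: b2⊕b3⊕b6⊕b7 = 0⊕1⊕0⊕1 = 0
s4: b4⊕b5⊕b6⊕b7 = 0⊕1⊕0⊕1 = 0
Syndrome (s4...s1) = 000 → position 0 (no error).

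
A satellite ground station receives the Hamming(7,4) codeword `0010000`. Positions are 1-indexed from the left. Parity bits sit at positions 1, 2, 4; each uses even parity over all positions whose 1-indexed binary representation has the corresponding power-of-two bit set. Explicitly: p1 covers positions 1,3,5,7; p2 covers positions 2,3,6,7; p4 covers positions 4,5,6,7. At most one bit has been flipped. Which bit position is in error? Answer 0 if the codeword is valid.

3

s1: b1⊕b3⊕b5⊕b7 = 0⊕1⊕0⊕0 = 1
s2: b2⊕b3⊕b6⊕b7 = 0⊕1⊕0⊕0 = 1
s4: b4⊕b5⊕b6⊕b7 = 0⊕0⊕0⊕0 = 0
Syndrome (s4...s1) = 011 → position 3.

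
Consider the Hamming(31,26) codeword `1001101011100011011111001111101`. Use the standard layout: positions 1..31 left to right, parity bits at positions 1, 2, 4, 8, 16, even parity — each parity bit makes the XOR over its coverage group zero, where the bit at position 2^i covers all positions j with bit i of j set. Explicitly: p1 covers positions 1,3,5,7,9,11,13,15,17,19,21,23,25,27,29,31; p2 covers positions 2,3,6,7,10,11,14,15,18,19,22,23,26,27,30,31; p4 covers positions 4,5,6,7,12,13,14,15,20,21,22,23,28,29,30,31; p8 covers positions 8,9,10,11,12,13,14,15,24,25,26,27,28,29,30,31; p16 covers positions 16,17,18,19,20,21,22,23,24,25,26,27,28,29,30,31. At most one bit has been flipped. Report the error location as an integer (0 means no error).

s1: b1⊕b3⊕b5⊕b7⊕b9⊕b11⊕b13⊕b15⊕b17⊕b19⊕b21⊕b23⊕b25⊕b27⊕b29⊕b31 = 1⊕0⊕1⊕1⊕1⊕1⊕0⊕1⊕0⊕1⊕1⊕0⊕1⊕1⊕1⊕1 = 0
s2: b2⊕b3⊕b6⊕b7⊕b10⊕b11⊕b14⊕b15⊕b18⊕b19⊕b22⊕b23⊕b26⊕b27⊕b30⊕b31 = 0⊕0⊕0⊕1⊕1⊕1⊕0⊕1⊕1⊕1⊕1⊕0⊕1⊕1⊕0⊕1 = 0
s4: b4⊕b5⊕b6⊕b7⊕b12⊕b13⊕b14⊕b15⊕b20⊕b21⊕b22⊕b23⊕b28⊕b29⊕b30⊕b31 = 1⊕1⊕0⊕1⊕0⊕0⊕0⊕1⊕1⊕1⊕1⊕0⊕1⊕1⊕0⊕1 = 0
s8: b8⊕b9⊕b10⊕b11⊕b12⊕b13⊕b14⊕b15⊕b24⊕b25⊕b26⊕b27⊕b28⊕b29⊕b30⊕b31 = 0⊕1⊕1⊕1⊕0⊕0⊕0⊕1⊕0⊕1⊕1⊕1⊕1⊕1⊕0⊕1 = 0
s16: b16⊕b17⊕b18⊕b19⊕b20⊕b21⊕b22⊕b23⊕b24⊕b25⊕b26⊕b27⊕b28⊕b29⊕b30⊕b31 = 1⊕0⊕1⊕1⊕1⊕1⊕1⊕0⊕0⊕1⊕1⊕1⊕1⊕1⊕0⊕1 = 0
Syndrome (s16...s1) = 00000 → position 0 (no error).

0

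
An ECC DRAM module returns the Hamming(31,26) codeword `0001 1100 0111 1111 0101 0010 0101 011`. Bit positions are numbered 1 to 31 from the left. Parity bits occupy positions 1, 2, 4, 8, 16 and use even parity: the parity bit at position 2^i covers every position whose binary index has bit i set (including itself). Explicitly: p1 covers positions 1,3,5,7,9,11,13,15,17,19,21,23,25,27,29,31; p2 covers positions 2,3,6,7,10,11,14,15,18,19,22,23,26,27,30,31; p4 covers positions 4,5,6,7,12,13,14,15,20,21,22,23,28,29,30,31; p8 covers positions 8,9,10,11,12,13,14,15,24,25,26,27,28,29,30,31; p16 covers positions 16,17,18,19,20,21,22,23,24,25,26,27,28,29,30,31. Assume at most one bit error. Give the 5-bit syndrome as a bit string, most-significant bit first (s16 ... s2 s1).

s1: b1⊕b3⊕b5⊕b7⊕b9⊕b11⊕b13⊕b15⊕b17⊕b19⊕b21⊕b23⊕b25⊕b27⊕b29⊕b31 = 0⊕0⊕1⊕0⊕0⊕1⊕1⊕1⊕0⊕0⊕0⊕1⊕0⊕0⊕0⊕1 = 0
s2: b2⊕b3⊕b6⊕b7⊕b10⊕b11⊕b14⊕b15⊕b18⊕b19⊕b22⊕b23⊕b26⊕b27⊕b30⊕b31 = 0⊕0⊕1⊕0⊕1⊕1⊕1⊕1⊕1⊕0⊕0⊕1⊕1⊕0⊕1⊕1 = 0
s4: b4⊕b5⊕b6⊕b7⊕b12⊕b13⊕b14⊕b15⊕b20⊕b21⊕b22⊕b23⊕b28⊕b29⊕b30⊕b31 = 1⊕1⊕1⊕0⊕1⊕1⊕1⊕1⊕1⊕0⊕0⊕1⊕1⊕0⊕1⊕1 = 0
s8: b8⊕b9⊕b10⊕b11⊕b12⊕b13⊕b14⊕b15⊕b24⊕b25⊕b26⊕b27⊕b28⊕b29⊕b30⊕b31 = 0⊕0⊕1⊕1⊕1⊕1⊕1⊕1⊕0⊕0⊕1⊕0⊕1⊕0⊕1⊕1 = 0
s16: b16⊕b17⊕b18⊕b19⊕b20⊕b21⊕b22⊕b23⊕b24⊕b25⊕b26⊕b27⊕b28⊕b29⊕b30⊕b31 = 1⊕0⊕1⊕0⊕1⊕0⊕0⊕1⊕0⊕0⊕1⊕0⊕1⊕0⊕1⊕1 = 0
Syndrome (s16...s1) = 00000 → position 0 (no error).

00000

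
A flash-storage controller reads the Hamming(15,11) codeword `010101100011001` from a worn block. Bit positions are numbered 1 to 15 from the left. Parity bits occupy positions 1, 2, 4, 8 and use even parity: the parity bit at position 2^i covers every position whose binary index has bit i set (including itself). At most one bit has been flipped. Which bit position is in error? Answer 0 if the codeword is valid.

15

s1: b1⊕b3⊕b5⊕b7⊕b9⊕b11⊕b13⊕b15 = 0⊕0⊕0⊕1⊕0⊕1⊕0⊕1 = 1
s2: b2⊕b3⊕b6⊕b7⊕b10⊕b11⊕b14⊕b15 = 1⊕0⊕1⊕1⊕0⊕1⊕0⊕1 = 1
s4: b4⊕b5⊕b6⊕b7⊕b12⊕b13⊕b14⊕b15 = 1⊕0⊕1⊕1⊕1⊕0⊕0⊕1 = 1
s8: b8⊕b9⊕b10⊕b11⊕b12⊕b13⊕b14⊕b15 = 0⊕0⊕0⊕1⊕1⊕0⊕0⊕1 = 1
Syndrome (s8...s1) = 1111 → position 15.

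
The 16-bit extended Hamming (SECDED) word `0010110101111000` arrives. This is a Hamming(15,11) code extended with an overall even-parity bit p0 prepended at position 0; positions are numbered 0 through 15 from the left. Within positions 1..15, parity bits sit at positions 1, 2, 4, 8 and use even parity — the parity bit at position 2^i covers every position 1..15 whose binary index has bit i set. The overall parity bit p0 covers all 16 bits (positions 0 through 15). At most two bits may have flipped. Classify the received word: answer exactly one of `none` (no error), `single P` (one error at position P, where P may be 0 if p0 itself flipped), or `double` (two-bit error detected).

s1: b1⊕b3⊕b5⊕b7⊕b9⊕b11⊕b13⊕b15 = 0⊕0⊕1⊕1⊕1⊕1⊕0⊕0 = 0
s2: b2⊕b3⊕b6⊕b7⊕b10⊕b11⊕b14⊕b15 = 1⊕0⊕0⊕1⊕1⊕1⊕0⊕0 = 0
s4: b4⊕b5⊕b6⊕b7⊕b12⊕b13⊕b14⊕b15 = 1⊕1⊕0⊕1⊕1⊕0⊕0⊕0 = 0
s8: b8⊕b9⊕b10⊕b11⊕b12⊕b13⊕b14⊕b15 = 0⊕1⊕1⊕1⊕1⊕0⊕0⊕0 = 0
Syndrome (s8...s1) = 0000 → position 0 (no error).
Overall parity (XOR of all 16 bits, including p0): 0⊕0⊕1⊕0⊕1⊕1⊕0⊕1⊕0⊕1⊕1⊕1⊕1⊕0⊕0⊕0 = 0
Overall=0, syndrome position=0 → no error.

none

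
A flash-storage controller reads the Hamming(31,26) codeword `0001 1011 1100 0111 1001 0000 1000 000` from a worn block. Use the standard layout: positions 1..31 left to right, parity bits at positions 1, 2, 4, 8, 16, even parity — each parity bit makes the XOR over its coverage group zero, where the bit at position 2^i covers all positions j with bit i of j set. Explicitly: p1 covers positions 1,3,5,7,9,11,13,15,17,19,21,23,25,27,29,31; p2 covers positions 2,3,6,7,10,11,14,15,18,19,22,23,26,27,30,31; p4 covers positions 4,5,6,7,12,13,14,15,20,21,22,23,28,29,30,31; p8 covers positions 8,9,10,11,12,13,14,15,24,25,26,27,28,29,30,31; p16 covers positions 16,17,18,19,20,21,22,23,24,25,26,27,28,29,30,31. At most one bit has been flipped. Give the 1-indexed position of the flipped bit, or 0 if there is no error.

0

s1: b1⊕b3⊕b5⊕b7⊕b9⊕b11⊕b13⊕b15⊕b17⊕b19⊕b21⊕b23⊕b25⊕b27⊕b29⊕b31 = 0⊕0⊕1⊕1⊕1⊕0⊕0⊕1⊕1⊕0⊕0⊕0⊕1⊕0⊕0⊕0 = 0
s2: b2⊕b3⊕b6⊕b7⊕b10⊕b11⊕b14⊕b15⊕b18⊕b19⊕b22⊕b23⊕b26⊕b27⊕b30⊕b31 = 0⊕0⊕0⊕1⊕1⊕0⊕1⊕1⊕0⊕0⊕0⊕0⊕0⊕0⊕0⊕0 = 0
s4: b4⊕b5⊕b6⊕b7⊕b12⊕b13⊕b14⊕b15⊕b20⊕b21⊕b22⊕b23⊕b28⊕b29⊕b30⊕b31 = 1⊕1⊕0⊕1⊕0⊕0⊕1⊕1⊕1⊕0⊕0⊕0⊕0⊕0⊕0⊕0 = 0
s8: b8⊕b9⊕b10⊕b11⊕b12⊕b13⊕b14⊕b15⊕b24⊕b25⊕b26⊕b27⊕b28⊕b29⊕b30⊕b31 = 1⊕1⊕1⊕0⊕0⊕0⊕1⊕1⊕0⊕1⊕0⊕0⊕0⊕0⊕0⊕0 = 0
s16: b16⊕b17⊕b18⊕b19⊕b20⊕b21⊕b22⊕b23⊕b24⊕b25⊕b26⊕b27⊕b28⊕b29⊕b30⊕b31 = 1⊕1⊕0⊕0⊕1⊕0⊕0⊕0⊕0⊕1⊕0⊕0⊕0⊕0⊕0⊕0 = 0
Syndrome (s16...s1) = 00000 → position 0 (no error).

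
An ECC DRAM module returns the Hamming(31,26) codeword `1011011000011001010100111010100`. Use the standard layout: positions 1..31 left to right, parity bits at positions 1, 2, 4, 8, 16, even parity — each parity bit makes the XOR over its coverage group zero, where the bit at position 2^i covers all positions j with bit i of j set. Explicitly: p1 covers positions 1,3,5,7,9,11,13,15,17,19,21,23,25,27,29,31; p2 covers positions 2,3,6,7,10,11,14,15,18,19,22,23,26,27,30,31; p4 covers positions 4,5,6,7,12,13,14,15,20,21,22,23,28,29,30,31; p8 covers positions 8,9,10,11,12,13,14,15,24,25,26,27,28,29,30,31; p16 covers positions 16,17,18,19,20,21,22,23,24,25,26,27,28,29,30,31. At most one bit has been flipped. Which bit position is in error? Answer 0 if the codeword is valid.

s1: b1⊕b3⊕b5⊕b7⊕b9⊕b11⊕b13⊕b15⊕b17⊕b19⊕b21⊕b23⊕b25⊕b27⊕b29⊕b31 = 1⊕1⊕0⊕1⊕0⊕0⊕1⊕0⊕0⊕0⊕0⊕1⊕1⊕1⊕1⊕0 = 0
s2: b2⊕b3⊕b6⊕b7⊕b10⊕b11⊕b14⊕b15⊕b18⊕b19⊕b22⊕b23⊕b26⊕b27⊕b30⊕b31 = 0⊕1⊕1⊕1⊕0⊕0⊕0⊕0⊕1⊕0⊕0⊕1⊕0⊕1⊕0⊕0 = 0
s4: b4⊕b5⊕b6⊕b7⊕b12⊕b13⊕b14⊕b15⊕b20⊕b21⊕b22⊕b23⊕b28⊕b29⊕b30⊕b31 = 1⊕0⊕1⊕1⊕1⊕1⊕0⊕0⊕1⊕0⊕0⊕1⊕0⊕1⊕0⊕0 = 0
s8: b8⊕b9⊕b10⊕b11⊕b12⊕b13⊕b14⊕b15⊕b24⊕b25⊕b26⊕b27⊕b28⊕b29⊕b30⊕b31 = 0⊕0⊕0⊕0⊕1⊕1⊕0⊕0⊕1⊕1⊕0⊕1⊕0⊕1⊕0⊕0 = 0
s16: b16⊕b17⊕b18⊕b19⊕b20⊕b21⊕b22⊕b23⊕b24⊕b25⊕b26⊕b27⊕b28⊕b29⊕b30⊕b31 = 1⊕0⊕1⊕0⊕1⊕0⊕0⊕1⊕1⊕1⊕0⊕1⊕0⊕1⊕0⊕0 = 0
Syndrome (s16...s1) = 00000 → position 0 (no error).

0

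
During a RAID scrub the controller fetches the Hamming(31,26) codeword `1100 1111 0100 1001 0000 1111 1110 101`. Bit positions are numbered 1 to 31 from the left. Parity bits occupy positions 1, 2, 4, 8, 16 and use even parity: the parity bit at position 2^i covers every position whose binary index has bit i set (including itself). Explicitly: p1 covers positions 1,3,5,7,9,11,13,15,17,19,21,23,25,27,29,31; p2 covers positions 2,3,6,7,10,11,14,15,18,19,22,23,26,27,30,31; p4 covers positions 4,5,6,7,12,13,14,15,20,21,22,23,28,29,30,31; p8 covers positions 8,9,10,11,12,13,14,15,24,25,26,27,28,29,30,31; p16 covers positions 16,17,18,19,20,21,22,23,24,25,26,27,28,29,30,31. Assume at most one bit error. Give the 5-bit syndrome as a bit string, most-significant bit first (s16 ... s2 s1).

s1: b1⊕b3⊕b5⊕b7⊕b9⊕b11⊕b13⊕b15⊕b17⊕b19⊕b21⊕b23⊕b25⊕b27⊕b29⊕b31 = 1⊕0⊕1⊕1⊕0⊕0⊕1⊕0⊕0⊕0⊕1⊕1⊕1⊕1⊕1⊕1 = 0
s2: b2⊕b3⊕b6⊕b7⊕b10⊕b11⊕b14⊕b15⊕b18⊕b19⊕b22⊕b23⊕b26⊕b27⊕b30⊕b31 = 1⊕0⊕1⊕1⊕1⊕0⊕0⊕0⊕0⊕0⊕1⊕1⊕1⊕1⊕0⊕1 = 1
s4: b4⊕b5⊕b6⊕b7⊕b12⊕b13⊕b14⊕b15⊕b20⊕b21⊕b22⊕b23⊕b28⊕b29⊕b30⊕b31 = 0⊕1⊕1⊕1⊕0⊕1⊕0⊕0⊕0⊕1⊕1⊕1⊕0⊕1⊕0⊕1 = 1
s8: b8⊕b9⊕b10⊕b11⊕b12⊕b13⊕b14⊕b15⊕b24⊕b25⊕b26⊕b27⊕b28⊕b29⊕b30⊕b31 = 1⊕0⊕1⊕0⊕0⊕1⊕0⊕0⊕1⊕1⊕1⊕1⊕0⊕1⊕0⊕1 = 1
s16: b16⊕b17⊕b18⊕b19⊕b20⊕b21⊕b22⊕b23⊕b24⊕b25⊕b26⊕b27⊕b28⊕b29⊕b30⊕b31 = 1⊕0⊕0⊕0⊕0⊕1⊕1⊕1⊕1⊕1⊕1⊕1⊕0⊕1⊕0⊕1 = 0
Syndrome (s16...s1) = 01110 → position 14.

01110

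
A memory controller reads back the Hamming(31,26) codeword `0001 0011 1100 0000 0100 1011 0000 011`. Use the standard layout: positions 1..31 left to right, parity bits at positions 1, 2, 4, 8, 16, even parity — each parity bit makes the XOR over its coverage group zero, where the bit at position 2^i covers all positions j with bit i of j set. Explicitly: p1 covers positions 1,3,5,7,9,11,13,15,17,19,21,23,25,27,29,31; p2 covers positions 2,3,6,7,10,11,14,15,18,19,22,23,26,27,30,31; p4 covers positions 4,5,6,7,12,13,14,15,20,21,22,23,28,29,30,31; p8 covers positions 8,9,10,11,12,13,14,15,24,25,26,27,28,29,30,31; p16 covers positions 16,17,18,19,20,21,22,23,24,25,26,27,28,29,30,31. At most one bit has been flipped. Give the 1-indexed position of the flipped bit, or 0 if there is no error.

1

s1: b1⊕b3⊕b5⊕b7⊕b9⊕b11⊕b13⊕b15⊕b17⊕b19⊕b21⊕b23⊕b25⊕b27⊕b29⊕b31 = 0⊕0⊕0⊕1⊕1⊕0⊕0⊕0⊕0⊕0⊕1⊕1⊕0⊕0⊕0⊕1 = 1
s2: b2⊕b3⊕b6⊕b7⊕b10⊕b11⊕b14⊕b15⊕b18⊕b19⊕b22⊕b23⊕b26⊕b27⊕b30⊕b31 = 0⊕0⊕0⊕1⊕1⊕0⊕0⊕0⊕1⊕0⊕0⊕1⊕0⊕0⊕1⊕1 = 0
s4: b4⊕b5⊕b6⊕b7⊕b12⊕b13⊕b14⊕b15⊕b20⊕b21⊕b22⊕b23⊕b28⊕b29⊕b30⊕b31 = 1⊕0⊕0⊕1⊕0⊕0⊕0⊕0⊕0⊕1⊕0⊕1⊕0⊕0⊕1⊕1 = 0
s8: b8⊕b9⊕b10⊕b11⊕b12⊕b13⊕b14⊕b15⊕b24⊕b25⊕b26⊕b27⊕b28⊕b29⊕b30⊕b31 = 1⊕1⊕1⊕0⊕0⊕0⊕0⊕0⊕1⊕0⊕0⊕0⊕0⊕0⊕1⊕1 = 0
s16: b16⊕b17⊕b18⊕b19⊕b20⊕b21⊕b22⊕b23⊕b24⊕b25⊕b26⊕b27⊕b28⊕b29⊕b30⊕b31 = 0⊕0⊕1⊕0⊕0⊕1⊕0⊕1⊕1⊕0⊕0⊕0⊕0⊕0⊕1⊕1 = 0
Syndrome (s16...s1) = 00001 → position 1.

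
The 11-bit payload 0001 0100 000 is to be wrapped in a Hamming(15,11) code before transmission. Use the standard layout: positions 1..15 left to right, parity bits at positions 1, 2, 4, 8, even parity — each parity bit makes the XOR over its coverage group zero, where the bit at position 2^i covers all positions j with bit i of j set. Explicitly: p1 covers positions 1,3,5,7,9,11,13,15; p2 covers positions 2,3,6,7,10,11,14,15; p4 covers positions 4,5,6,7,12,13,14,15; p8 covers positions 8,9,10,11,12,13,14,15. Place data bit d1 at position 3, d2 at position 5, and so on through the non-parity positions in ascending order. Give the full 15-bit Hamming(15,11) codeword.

Place data bits at non-power-of-two positions: b3=0, b5=0, b6=0, b7=1, b9=0, b10=1, b11=0, b12=0, b13=0, b14=0, b15=0.
p1 = XOR of data positions {3,5,7,9,11,13,15} = 0⊕0⊕1⊕0⊕0⊕0⊕0 = 1
p2 = XOR of data positions {3,6,7,10,11,14,15} = 0⊕0⊕1⊕1⊕0⊕0⊕0 = 0
p4 = XOR of data positions {5,6,7,12,13,14,15} = 0⊕0⊕1⊕0⊕0⊕0⊕0 = 1
p8 = XOR of data positions {9,10,11,12,13,14,15} = 0⊕1⊕0⊕0⊕0⊕0⊕0 = 1
Codeword b1..b15 = 100100110100000

100100110100000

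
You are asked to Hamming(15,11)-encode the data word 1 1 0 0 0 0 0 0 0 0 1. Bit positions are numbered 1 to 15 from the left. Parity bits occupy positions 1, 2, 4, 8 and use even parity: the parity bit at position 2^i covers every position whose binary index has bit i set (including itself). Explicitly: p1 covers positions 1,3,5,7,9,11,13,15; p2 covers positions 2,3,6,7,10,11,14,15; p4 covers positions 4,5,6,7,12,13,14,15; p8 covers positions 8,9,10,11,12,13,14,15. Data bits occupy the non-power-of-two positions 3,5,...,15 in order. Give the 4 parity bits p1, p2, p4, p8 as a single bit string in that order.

1001

Place data bits at non-power-of-two positions: b3=1, b5=1, b6=0, b7=0, b9=0, b10=0, b11=0, b12=0, b13=0, b14=0, b15=1.
p1 = XOR of data positions {3,5,7,9,11,13,15} = 1⊕1⊕0⊕0⊕0⊕0⊕1 = 1
p2 = XOR of data positions {3,6,7,10,11,14,15} = 1⊕0⊕0⊕0⊕0⊕0⊕1 = 0
p4 = XOR of data positions {5,6,7,12,13,14,15} = 1⊕0⊕0⊕0⊕0⊕0⊕1 = 0
p8 = XOR of data positions {9,10,11,12,13,14,15} = 0⊕0⊕0⊕0⊕0⊕0⊕1 = 1
Parity bits p1,p2,p4,p8 = 1001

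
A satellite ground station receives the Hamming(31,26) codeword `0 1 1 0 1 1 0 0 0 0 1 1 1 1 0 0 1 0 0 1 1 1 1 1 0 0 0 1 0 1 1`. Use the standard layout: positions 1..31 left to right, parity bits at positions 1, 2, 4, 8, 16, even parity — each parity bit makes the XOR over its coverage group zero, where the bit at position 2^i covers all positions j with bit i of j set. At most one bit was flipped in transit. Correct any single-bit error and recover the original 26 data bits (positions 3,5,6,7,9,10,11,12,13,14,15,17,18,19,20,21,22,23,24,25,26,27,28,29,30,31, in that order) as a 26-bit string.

11100011110110111110001011

s1: b1⊕b3⊕b5⊕b7⊕b9⊕b11⊕b13⊕b15⊕b17⊕b19⊕b21⊕b23⊕b25⊕b27⊕b29⊕b31 = 0⊕1⊕1⊕0⊕0⊕1⊕1⊕0⊕1⊕0⊕1⊕1⊕0⊕0⊕0⊕1 = 0
s2: b2⊕b3⊕b6⊕b7⊕b10⊕b11⊕b14⊕b15⊕b18⊕b19⊕b22⊕b23⊕b26⊕b27⊕b30⊕b31 = 1⊕1⊕1⊕0⊕0⊕1⊕1⊕0⊕0⊕0⊕1⊕1⊕0⊕0⊕1⊕1 = 1
s4: b4⊕b5⊕b6⊕b7⊕b12⊕b13⊕b14⊕b15⊕b20⊕b21⊕b22⊕b23⊕b28⊕b29⊕b30⊕b31 = 0⊕1⊕1⊕0⊕1⊕1⊕1⊕0⊕1⊕1⊕1⊕1⊕1⊕0⊕1⊕1 = 0
s8: b8⊕b9⊕b10⊕b11⊕b12⊕b13⊕b14⊕b15⊕b24⊕b25⊕b26⊕b27⊕b28⊕b29⊕b30⊕b31 = 0⊕0⊕0⊕1⊕1⊕1⊕1⊕0⊕1⊕0⊕0⊕0⊕1⊕0⊕1⊕1 = 0
s16: b16⊕b17⊕b18⊕b19⊕b20⊕b21⊕b22⊕b23⊕b24⊕b25⊕b26⊕b27⊕b28⊕b29⊕b30⊕b31 = 0⊕1⊕0⊕0⊕1⊕1⊕1⊕1⊕1⊕0⊕0⊕0⊕1⊕0⊕1⊕1 = 1
Syndrome (s16...s1) = 10010 → position 18.
Flip bit 18: corrected codeword = 0110110000111100110111110001011
Data bits at positions 3,5,6,7,9,10,11,12,13,14,15,17,18,19,20,21,22,23,24,25,26,27,28,29,30,31: 11100011110110111110001011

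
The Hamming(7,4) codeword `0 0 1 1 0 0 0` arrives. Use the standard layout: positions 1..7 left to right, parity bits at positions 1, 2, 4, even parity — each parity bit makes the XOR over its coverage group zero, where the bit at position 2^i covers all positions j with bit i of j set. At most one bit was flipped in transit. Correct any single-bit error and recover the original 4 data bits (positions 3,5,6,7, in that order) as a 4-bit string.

s1: b1⊕b3⊕b5⊕b7 = 0⊕1⊕0⊕0 = 1
s2: b2⊕b3⊕b6⊕b7 = 0⊕1⊕0⊕0 = 1
s4: b4⊕b5⊕b6⊕b7 = 1⊕0⊕0⊕0 = 1
Syndrome (s4...s1) = 111 → position 7.
Flip bit 7: corrected codeword = 0011001
Data bits at positions 3,5,6,7: 1001

1001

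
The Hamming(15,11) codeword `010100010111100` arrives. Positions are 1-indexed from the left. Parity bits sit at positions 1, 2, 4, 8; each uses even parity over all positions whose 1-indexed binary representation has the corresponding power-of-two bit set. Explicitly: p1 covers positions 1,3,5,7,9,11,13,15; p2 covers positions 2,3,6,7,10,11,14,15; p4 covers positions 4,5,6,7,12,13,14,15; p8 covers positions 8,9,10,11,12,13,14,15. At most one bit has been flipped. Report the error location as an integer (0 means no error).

14

s1: b1⊕b3⊕b5⊕b7⊕b9⊕b11⊕b13⊕b15 = 0⊕0⊕0⊕0⊕0⊕1⊕1⊕0 = 0
s2: b2⊕b3⊕b6⊕b7⊕b10⊕b11⊕b14⊕b15 = 1⊕0⊕0⊕0⊕1⊕1⊕0⊕0 = 1
s4: b4⊕b5⊕b6⊕b7⊕b12⊕b13⊕b14⊕b15 = 1⊕0⊕0⊕0⊕1⊕1⊕0⊕0 = 1
s8: b8⊕b9⊕b10⊕b11⊕b12⊕b13⊕b14⊕b15 = 1⊕0⊕1⊕1⊕1⊕1⊕0⊕0 = 1
Syndrome (s8...s1) = 1110 → position 14.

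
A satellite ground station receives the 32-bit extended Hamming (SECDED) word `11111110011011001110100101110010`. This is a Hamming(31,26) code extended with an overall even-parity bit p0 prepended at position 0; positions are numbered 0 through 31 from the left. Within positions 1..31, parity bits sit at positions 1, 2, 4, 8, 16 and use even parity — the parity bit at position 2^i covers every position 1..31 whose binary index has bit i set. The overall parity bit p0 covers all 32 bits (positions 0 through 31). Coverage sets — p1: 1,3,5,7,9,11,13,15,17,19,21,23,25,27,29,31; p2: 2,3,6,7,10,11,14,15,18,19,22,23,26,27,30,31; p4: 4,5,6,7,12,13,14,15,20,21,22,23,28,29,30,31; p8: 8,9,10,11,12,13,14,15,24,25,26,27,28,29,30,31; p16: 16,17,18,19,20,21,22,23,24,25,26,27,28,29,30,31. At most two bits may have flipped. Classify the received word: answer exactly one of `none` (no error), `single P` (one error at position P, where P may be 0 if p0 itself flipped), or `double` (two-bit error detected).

double

s1: b1⊕b3⊕b5⊕b7⊕b9⊕b11⊕b13⊕b15⊕b17⊕b19⊕b21⊕b23⊕b25⊕b27⊕b29⊕b31 = 1⊕1⊕1⊕0⊕1⊕0⊕1⊕0⊕1⊕0⊕0⊕1⊕1⊕1⊕0⊕0 = 1
s2: b2⊕b3⊕b6⊕b7⊕b10⊕b11⊕b14⊕b15⊕b18⊕b19⊕b22⊕b23⊕b26⊕b27⊕b30⊕b31 = 1⊕1⊕1⊕0⊕1⊕0⊕0⊕0⊕1⊕0⊕0⊕1⊕1⊕1⊕1⊕0 = 1
s4: b4⊕b5⊕b6⊕b7⊕b12⊕b13⊕b14⊕b15⊕b20⊕b21⊕b22⊕b23⊕b28⊕b29⊕b30⊕b31 = 1⊕1⊕1⊕0⊕1⊕1⊕0⊕0⊕1⊕0⊕0⊕1⊕0⊕0⊕1⊕0 = 0
s8: b8⊕b9⊕b10⊕b11⊕b12⊕b13⊕b14⊕b15⊕b24⊕b25⊕b26⊕b27⊕b28⊕b29⊕b30⊕b31 = 0⊕1⊕1⊕0⊕1⊕1⊕0⊕0⊕0⊕1⊕1⊕1⊕0⊕0⊕1⊕0 = 0
s16: b16⊕b17⊕b18⊕b19⊕b20⊕b21⊕b22⊕b23⊕b24⊕b25⊕b26⊕b27⊕b28⊕b29⊕b30⊕b31 = 1⊕1⊕1⊕0⊕1⊕0⊕0⊕1⊕0⊕1⊕1⊕1⊕0⊕0⊕1⊕0 = 1
Syndrome (s16...s1) = 10011 → position 19.
Overall parity (XOR of all 32 bits, including p0): 1⊕1⊕1⊕1⊕1⊕1⊕1⊕0⊕0⊕1⊕1⊕0⊕1⊕1⊕0⊕0⊕1⊕1⊕1⊕0⊕1⊕0⊕0⊕1⊕0⊕1⊕1⊕1⊕0⊕0⊕1⊕0 = 0
Overall=0, syndrome position=19 → double-bit error detected (uncorrectable).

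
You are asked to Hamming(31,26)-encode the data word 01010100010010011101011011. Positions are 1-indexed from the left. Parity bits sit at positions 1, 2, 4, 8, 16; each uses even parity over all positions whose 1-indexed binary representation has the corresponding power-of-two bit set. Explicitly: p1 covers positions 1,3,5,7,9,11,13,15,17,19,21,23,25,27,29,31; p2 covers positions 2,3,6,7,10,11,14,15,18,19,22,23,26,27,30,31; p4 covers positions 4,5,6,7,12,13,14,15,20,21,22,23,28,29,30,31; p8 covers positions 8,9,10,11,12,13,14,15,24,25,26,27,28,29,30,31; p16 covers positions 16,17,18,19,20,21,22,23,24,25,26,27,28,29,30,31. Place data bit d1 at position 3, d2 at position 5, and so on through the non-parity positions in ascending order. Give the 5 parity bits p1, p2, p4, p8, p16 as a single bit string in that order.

Place data bits at non-power-of-two positions: b3=0, b5=1, b6=0, b7=1, b9=0, b10=1, b11=0, b12=0, b13=0, b14=1, b15=0, b17=0, b18=1, b19=0, b20=0, b21=1, b22=1, b23=1, b24=0, b25=1, b26=0, b27=1, b28=1, b29=0, b30=1, b31=1.
p1 = XOR of data positions {3,5,7,9,11,13,15,17,19,21,23,25,27,29,31} = 0⊕1⊕1⊕0⊕0⊕0⊕0⊕0⊕0⊕1⊕1⊕1⊕1⊕0⊕1 = 1
p2 = XOR of data positions {3,6,7,10,11,14,15,18,19,22,23,26,27,30,31} = 0⊕0⊕1⊕1⊕0⊕1⊕0⊕1⊕0⊕1⊕1⊕0⊕1⊕1⊕1 = 1
p4 = XOR of data positions {5,6,7,12,13,14,15,20,21,22,23,28,29,30,31} = 1⊕0⊕1⊕0⊕0⊕1⊕0⊕0⊕1⊕1⊕1⊕1⊕0⊕1⊕1 = 1
p8 = XOR of data positions {9,10,11,12,13,14,15,24,25,26,27,28,29,30,31} = 0⊕1⊕0⊕0⊕0⊕1⊕0⊕0⊕1⊕0⊕1⊕1⊕0⊕1⊕1 = 1
p16 = XOR of data positions {17,18,19,20,21,22,23,24,25,26,27,28,29,30,31} = 0⊕1⊕0⊕0⊕1⊕1⊕1⊕0⊕1⊕0⊕1⊕1⊕0⊕1⊕1 = 1
Parity bits p1,p2,p4,p8,p16 = 11111

11111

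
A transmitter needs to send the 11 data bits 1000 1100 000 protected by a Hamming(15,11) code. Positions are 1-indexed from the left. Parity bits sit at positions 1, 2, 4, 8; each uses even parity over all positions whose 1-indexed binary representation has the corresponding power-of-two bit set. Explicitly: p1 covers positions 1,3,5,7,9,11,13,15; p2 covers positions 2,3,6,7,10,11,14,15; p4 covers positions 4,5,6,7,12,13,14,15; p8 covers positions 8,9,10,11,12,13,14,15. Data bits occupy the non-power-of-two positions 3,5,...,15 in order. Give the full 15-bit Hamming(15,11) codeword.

Place data bits at non-power-of-two positions: b3=1, b5=0, b6=0, b7=0, b9=1, b10=1, b11=0, b12=0, b13=0, b14=0, b15=0.
p1 = XOR of data positions {3,5,7,9,11,13,15} = 1⊕0⊕0⊕1⊕0⊕0⊕0 = 0
p2 = XOR of data positions {3,6,7,10,11,14,15} = 1⊕0⊕0⊕1⊕0⊕0⊕0 = 0
p4 = XOR of data positions {5,6,7,12,13,14,15} = 0⊕0⊕0⊕0⊕0⊕0⊕0 = 0
p8 = XOR of data positions {9,10,11,12,13,14,15} = 1⊕1⊕0⊕0⊕0⊕0⊕0 = 0
Codeword b1..b15 = 001000001100000

001000001100000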